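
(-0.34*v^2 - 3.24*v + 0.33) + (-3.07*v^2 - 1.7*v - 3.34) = -3.41*v^2 - 4.94*v - 3.01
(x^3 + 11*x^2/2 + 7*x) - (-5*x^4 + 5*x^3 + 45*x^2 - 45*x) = 5*x^4 - 4*x^3 - 79*x^2/2 + 52*x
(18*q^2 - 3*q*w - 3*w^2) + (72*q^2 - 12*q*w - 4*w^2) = 90*q^2 - 15*q*w - 7*w^2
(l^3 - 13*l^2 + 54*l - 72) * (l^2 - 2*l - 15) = l^5 - 15*l^4 + 65*l^3 + 15*l^2 - 666*l + 1080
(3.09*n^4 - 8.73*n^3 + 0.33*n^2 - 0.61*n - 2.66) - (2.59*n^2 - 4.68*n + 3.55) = 3.09*n^4 - 8.73*n^3 - 2.26*n^2 + 4.07*n - 6.21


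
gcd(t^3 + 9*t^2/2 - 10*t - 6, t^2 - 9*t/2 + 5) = t - 2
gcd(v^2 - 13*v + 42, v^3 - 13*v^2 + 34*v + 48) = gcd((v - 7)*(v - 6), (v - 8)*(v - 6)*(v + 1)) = v - 6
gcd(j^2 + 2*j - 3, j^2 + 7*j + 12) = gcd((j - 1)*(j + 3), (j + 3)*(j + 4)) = j + 3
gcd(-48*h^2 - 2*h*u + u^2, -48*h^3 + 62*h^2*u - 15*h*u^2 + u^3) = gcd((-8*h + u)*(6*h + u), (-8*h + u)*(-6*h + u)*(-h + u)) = -8*h + u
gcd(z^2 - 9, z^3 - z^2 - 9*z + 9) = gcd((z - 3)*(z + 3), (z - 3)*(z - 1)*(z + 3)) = z^2 - 9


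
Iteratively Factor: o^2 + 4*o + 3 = (o + 1)*(o + 3)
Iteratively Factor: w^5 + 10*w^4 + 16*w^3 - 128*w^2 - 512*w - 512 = (w + 4)*(w^4 + 6*w^3 - 8*w^2 - 96*w - 128) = (w + 2)*(w + 4)*(w^3 + 4*w^2 - 16*w - 64) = (w + 2)*(w + 4)^2*(w^2 - 16) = (w + 2)*(w + 4)^3*(w - 4)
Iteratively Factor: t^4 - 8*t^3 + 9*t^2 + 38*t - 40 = (t + 2)*(t^3 - 10*t^2 + 29*t - 20) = (t - 1)*(t + 2)*(t^2 - 9*t + 20) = (t - 4)*(t - 1)*(t + 2)*(t - 5)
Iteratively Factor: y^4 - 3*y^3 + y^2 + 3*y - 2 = (y - 1)*(y^3 - 2*y^2 - y + 2) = (y - 1)*(y + 1)*(y^2 - 3*y + 2) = (y - 1)^2*(y + 1)*(y - 2)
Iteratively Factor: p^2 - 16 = (p + 4)*(p - 4)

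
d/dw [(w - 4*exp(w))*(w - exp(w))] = -5*w*exp(w) + 2*w + 8*exp(2*w) - 5*exp(w)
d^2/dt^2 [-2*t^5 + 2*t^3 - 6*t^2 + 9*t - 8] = -40*t^3 + 12*t - 12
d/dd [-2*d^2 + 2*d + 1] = 2 - 4*d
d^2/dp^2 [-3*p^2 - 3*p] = -6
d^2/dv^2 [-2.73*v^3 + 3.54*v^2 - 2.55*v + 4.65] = 7.08 - 16.38*v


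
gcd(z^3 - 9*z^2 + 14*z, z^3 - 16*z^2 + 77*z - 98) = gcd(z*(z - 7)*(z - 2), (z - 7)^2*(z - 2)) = z^2 - 9*z + 14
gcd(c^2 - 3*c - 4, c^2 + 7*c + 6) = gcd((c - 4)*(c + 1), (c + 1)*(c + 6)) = c + 1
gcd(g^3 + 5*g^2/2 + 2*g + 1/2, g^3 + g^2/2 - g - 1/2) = g^2 + 3*g/2 + 1/2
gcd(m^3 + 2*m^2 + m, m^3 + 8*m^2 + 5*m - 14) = 1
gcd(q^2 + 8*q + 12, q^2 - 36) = q + 6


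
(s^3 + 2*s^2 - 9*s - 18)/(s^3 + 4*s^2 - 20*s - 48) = (s^2 - 9)/(s^2 + 2*s - 24)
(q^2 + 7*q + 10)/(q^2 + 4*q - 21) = (q^2 + 7*q + 10)/(q^2 + 4*q - 21)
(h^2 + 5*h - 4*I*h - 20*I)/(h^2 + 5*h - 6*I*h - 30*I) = (h - 4*I)/(h - 6*I)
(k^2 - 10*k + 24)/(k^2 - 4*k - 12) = (k - 4)/(k + 2)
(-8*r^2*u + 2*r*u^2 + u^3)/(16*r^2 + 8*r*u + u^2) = u*(-2*r + u)/(4*r + u)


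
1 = 1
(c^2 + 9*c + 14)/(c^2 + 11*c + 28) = (c + 2)/(c + 4)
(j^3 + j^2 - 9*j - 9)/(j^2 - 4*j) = (j^3 + j^2 - 9*j - 9)/(j*(j - 4))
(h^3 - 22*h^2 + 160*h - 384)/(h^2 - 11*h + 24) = (h^2 - 14*h + 48)/(h - 3)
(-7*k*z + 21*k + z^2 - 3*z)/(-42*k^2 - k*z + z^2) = (z - 3)/(6*k + z)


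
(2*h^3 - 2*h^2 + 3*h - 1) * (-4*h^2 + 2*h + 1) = -8*h^5 + 12*h^4 - 14*h^3 + 8*h^2 + h - 1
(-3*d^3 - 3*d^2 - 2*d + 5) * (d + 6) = -3*d^4 - 21*d^3 - 20*d^2 - 7*d + 30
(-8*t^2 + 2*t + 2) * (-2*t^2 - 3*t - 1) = 16*t^4 + 20*t^3 - 2*t^2 - 8*t - 2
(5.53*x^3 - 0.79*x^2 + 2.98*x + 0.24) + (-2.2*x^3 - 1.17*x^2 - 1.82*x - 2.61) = 3.33*x^3 - 1.96*x^2 + 1.16*x - 2.37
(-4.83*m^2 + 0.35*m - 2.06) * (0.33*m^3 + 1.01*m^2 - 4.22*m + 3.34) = -1.5939*m^5 - 4.7628*m^4 + 20.0563*m^3 - 19.6898*m^2 + 9.8622*m - 6.8804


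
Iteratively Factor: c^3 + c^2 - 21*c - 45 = (c + 3)*(c^2 - 2*c - 15) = (c - 5)*(c + 3)*(c + 3)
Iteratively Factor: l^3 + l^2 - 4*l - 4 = (l + 1)*(l^2 - 4) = (l + 1)*(l + 2)*(l - 2)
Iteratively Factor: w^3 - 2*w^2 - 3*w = (w + 1)*(w^2 - 3*w) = (w - 3)*(w + 1)*(w)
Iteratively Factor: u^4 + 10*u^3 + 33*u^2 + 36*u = (u + 3)*(u^3 + 7*u^2 + 12*u) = u*(u + 3)*(u^2 + 7*u + 12) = u*(u + 3)*(u + 4)*(u + 3)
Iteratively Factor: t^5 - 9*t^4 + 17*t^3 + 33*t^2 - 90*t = (t - 5)*(t^4 - 4*t^3 - 3*t^2 + 18*t) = t*(t - 5)*(t^3 - 4*t^2 - 3*t + 18) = t*(t - 5)*(t - 3)*(t^2 - t - 6) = t*(t - 5)*(t - 3)*(t + 2)*(t - 3)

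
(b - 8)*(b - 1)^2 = b^3 - 10*b^2 + 17*b - 8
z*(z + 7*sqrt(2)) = z^2 + 7*sqrt(2)*z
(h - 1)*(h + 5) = h^2 + 4*h - 5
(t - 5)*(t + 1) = t^2 - 4*t - 5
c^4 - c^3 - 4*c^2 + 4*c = c*(c - 2)*(c - 1)*(c + 2)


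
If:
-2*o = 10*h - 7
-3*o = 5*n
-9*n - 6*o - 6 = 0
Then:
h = 27/10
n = 6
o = -10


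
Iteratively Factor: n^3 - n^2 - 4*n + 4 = (n - 2)*(n^2 + n - 2) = (n - 2)*(n - 1)*(n + 2)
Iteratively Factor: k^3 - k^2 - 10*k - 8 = (k - 4)*(k^2 + 3*k + 2) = (k - 4)*(k + 2)*(k + 1)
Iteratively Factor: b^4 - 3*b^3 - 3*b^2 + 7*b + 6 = (b + 1)*(b^3 - 4*b^2 + b + 6) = (b - 3)*(b + 1)*(b^2 - b - 2) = (b - 3)*(b - 2)*(b + 1)*(b + 1)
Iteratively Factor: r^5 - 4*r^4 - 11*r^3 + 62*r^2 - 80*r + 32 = (r - 1)*(r^4 - 3*r^3 - 14*r^2 + 48*r - 32) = (r - 1)^2*(r^3 - 2*r^2 - 16*r + 32) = (r - 2)*(r - 1)^2*(r^2 - 16) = (r - 4)*(r - 2)*(r - 1)^2*(r + 4)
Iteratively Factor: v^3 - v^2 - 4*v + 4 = (v + 2)*(v^2 - 3*v + 2) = (v - 2)*(v + 2)*(v - 1)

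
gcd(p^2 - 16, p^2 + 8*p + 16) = p + 4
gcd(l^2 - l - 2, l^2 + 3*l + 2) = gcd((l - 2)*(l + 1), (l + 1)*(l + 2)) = l + 1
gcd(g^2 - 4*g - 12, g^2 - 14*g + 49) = 1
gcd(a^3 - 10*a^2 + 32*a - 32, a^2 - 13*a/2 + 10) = a - 4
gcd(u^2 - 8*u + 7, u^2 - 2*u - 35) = u - 7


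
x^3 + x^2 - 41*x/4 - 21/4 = (x - 3)*(x + 1/2)*(x + 7/2)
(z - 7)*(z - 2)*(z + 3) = z^3 - 6*z^2 - 13*z + 42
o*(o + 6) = o^2 + 6*o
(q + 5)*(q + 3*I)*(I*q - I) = I*q^3 - 3*q^2 + 4*I*q^2 - 12*q - 5*I*q + 15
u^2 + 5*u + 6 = (u + 2)*(u + 3)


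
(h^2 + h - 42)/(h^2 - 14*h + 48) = (h + 7)/(h - 8)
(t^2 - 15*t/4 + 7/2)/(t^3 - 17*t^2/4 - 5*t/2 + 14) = (4*t - 7)/(4*t^2 - 9*t - 28)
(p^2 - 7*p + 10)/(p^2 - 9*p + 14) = (p - 5)/(p - 7)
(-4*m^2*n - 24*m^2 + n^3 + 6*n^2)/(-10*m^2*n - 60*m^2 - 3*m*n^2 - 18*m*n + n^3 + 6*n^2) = (2*m - n)/(5*m - n)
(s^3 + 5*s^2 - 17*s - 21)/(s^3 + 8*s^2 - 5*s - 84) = (s + 1)/(s + 4)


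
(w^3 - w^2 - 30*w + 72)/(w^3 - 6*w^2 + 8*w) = (w^2 + 3*w - 18)/(w*(w - 2))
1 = 1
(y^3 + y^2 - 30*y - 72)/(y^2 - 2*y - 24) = y + 3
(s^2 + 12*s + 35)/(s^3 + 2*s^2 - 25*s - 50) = (s + 7)/(s^2 - 3*s - 10)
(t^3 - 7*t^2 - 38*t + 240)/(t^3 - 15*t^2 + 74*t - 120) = (t^2 - 2*t - 48)/(t^2 - 10*t + 24)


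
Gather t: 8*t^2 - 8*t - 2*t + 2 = 8*t^2 - 10*t + 2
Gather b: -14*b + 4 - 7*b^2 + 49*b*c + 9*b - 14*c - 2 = -7*b^2 + b*(49*c - 5) - 14*c + 2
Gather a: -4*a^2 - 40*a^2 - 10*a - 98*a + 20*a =-44*a^2 - 88*a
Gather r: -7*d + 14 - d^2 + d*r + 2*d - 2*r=-d^2 - 5*d + r*(d - 2) + 14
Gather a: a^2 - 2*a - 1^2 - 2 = a^2 - 2*a - 3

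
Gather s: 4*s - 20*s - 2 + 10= 8 - 16*s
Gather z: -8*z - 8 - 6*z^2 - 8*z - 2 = -6*z^2 - 16*z - 10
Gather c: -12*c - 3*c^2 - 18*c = -3*c^2 - 30*c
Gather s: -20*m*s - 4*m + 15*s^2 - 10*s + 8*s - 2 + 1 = -4*m + 15*s^2 + s*(-20*m - 2) - 1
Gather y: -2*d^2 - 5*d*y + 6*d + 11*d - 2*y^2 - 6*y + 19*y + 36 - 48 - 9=-2*d^2 + 17*d - 2*y^2 + y*(13 - 5*d) - 21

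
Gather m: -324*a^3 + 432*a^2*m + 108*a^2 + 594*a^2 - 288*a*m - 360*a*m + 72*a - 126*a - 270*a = -324*a^3 + 702*a^2 - 324*a + m*(432*a^2 - 648*a)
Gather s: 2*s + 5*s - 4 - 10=7*s - 14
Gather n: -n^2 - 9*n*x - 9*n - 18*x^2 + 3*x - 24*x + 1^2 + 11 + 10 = -n^2 + n*(-9*x - 9) - 18*x^2 - 21*x + 22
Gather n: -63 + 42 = -21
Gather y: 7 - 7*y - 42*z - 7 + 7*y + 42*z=0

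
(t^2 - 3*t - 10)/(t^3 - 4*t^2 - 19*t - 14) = (t - 5)/(t^2 - 6*t - 7)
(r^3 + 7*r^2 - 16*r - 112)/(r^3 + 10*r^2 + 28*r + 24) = (r^3 + 7*r^2 - 16*r - 112)/(r^3 + 10*r^2 + 28*r + 24)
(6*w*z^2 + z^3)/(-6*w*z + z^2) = z*(6*w + z)/(-6*w + z)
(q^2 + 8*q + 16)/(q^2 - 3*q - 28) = (q + 4)/(q - 7)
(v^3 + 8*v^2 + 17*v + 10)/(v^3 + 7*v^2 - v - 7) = (v^2 + 7*v + 10)/(v^2 + 6*v - 7)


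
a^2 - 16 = (a - 4)*(a + 4)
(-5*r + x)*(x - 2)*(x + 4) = -5*r*x^2 - 10*r*x + 40*r + x^3 + 2*x^2 - 8*x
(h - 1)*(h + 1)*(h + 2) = h^3 + 2*h^2 - h - 2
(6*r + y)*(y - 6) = 6*r*y - 36*r + y^2 - 6*y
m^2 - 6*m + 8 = (m - 4)*(m - 2)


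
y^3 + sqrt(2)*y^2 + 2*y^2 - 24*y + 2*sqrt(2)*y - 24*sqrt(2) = (y - 4)*(y + 6)*(y + sqrt(2))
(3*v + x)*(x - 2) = 3*v*x - 6*v + x^2 - 2*x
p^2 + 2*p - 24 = (p - 4)*(p + 6)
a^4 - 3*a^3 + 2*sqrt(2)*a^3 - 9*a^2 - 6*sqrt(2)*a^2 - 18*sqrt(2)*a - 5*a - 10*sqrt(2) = (a - 5)*(a + 1)^2*(a + 2*sqrt(2))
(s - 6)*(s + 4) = s^2 - 2*s - 24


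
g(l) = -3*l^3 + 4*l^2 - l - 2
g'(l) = -9*l^2 + 8*l - 1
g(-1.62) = 22.87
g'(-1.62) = -37.58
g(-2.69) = 88.03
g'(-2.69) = -87.64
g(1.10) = -2.25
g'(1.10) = -3.09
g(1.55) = -5.11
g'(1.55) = -10.22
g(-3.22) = 142.85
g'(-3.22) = -120.08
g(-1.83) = 31.61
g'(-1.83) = -45.78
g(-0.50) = -0.12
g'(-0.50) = -7.25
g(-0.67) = 1.37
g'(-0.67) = -10.40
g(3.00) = -50.00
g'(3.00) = -58.00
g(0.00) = -2.00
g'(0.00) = -1.00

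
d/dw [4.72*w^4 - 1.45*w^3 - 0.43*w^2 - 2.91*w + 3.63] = 18.88*w^3 - 4.35*w^2 - 0.86*w - 2.91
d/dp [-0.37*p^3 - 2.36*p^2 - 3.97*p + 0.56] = -1.11*p^2 - 4.72*p - 3.97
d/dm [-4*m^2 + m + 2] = 1 - 8*m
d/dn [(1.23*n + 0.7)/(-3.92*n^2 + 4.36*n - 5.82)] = (4.8216*n^2 + 5.488*n - 10.2106)/(15.3664*n^4 - 34.1824*n^3 + 64.6384*n^2 - 50.7504*n + 33.8724)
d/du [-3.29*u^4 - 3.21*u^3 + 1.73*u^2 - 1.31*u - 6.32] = -13.16*u^3 - 9.63*u^2 + 3.46*u - 1.31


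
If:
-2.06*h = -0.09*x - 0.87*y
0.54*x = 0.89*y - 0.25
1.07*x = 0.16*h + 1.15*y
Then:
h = 0.43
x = 1.05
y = 0.92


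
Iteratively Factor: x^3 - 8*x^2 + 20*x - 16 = (x - 4)*(x^2 - 4*x + 4) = (x - 4)*(x - 2)*(x - 2)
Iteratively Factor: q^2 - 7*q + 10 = (q - 5)*(q - 2)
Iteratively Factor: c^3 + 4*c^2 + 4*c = (c + 2)*(c^2 + 2*c) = c*(c + 2)*(c + 2)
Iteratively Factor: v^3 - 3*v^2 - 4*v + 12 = (v + 2)*(v^2 - 5*v + 6) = (v - 3)*(v + 2)*(v - 2)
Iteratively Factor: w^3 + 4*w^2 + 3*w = (w + 1)*(w^2 + 3*w) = (w + 1)*(w + 3)*(w)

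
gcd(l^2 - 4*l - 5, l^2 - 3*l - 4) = l + 1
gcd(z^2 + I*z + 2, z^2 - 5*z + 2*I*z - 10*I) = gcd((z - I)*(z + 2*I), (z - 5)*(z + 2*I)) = z + 2*I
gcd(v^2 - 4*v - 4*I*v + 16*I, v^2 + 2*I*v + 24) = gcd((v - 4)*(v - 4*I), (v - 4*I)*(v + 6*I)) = v - 4*I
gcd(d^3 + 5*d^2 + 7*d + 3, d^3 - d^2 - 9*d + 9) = d + 3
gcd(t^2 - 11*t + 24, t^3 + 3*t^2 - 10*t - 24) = t - 3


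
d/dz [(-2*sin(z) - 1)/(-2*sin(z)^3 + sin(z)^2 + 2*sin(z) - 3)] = 2*(-2*sin(z) + sin(3*z) + cos(2*z) + 3)*cos(z)/(-2*sin(z)*cos(z)^2 + cos(z)^2 + 2)^2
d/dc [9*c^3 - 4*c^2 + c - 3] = 27*c^2 - 8*c + 1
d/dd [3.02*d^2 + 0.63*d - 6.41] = 6.04*d + 0.63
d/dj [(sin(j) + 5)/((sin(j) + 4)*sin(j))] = (-10*sin(j) + cos(j)^2 - 21)*cos(j)/((sin(j) + 4)^2*sin(j)^2)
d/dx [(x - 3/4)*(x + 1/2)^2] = (x + 1/2)*(3*x - 1)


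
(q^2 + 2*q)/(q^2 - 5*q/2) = 2*(q + 2)/(2*q - 5)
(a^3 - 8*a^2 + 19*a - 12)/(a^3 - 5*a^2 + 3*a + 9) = (a^2 - 5*a + 4)/(a^2 - 2*a - 3)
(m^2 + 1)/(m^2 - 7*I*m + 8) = (m - I)/(m - 8*I)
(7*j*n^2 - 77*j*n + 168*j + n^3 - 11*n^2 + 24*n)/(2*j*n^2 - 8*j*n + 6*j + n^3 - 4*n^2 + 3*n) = (7*j*n - 56*j + n^2 - 8*n)/(2*j*n - 2*j + n^2 - n)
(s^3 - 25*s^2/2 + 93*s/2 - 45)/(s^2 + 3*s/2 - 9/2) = (s^2 - 11*s + 30)/(s + 3)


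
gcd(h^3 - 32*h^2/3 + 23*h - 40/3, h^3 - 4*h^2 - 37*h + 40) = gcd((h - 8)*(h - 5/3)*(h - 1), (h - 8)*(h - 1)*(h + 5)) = h^2 - 9*h + 8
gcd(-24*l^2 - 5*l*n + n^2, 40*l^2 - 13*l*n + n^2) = 8*l - n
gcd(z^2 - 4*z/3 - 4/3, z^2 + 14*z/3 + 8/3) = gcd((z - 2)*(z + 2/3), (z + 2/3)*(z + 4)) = z + 2/3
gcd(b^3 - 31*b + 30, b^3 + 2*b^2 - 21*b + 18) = b^2 + 5*b - 6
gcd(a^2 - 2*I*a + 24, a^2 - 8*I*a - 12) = a - 6*I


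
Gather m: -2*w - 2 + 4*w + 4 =2*w + 2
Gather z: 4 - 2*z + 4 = 8 - 2*z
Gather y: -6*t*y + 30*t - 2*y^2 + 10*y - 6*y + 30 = 30*t - 2*y^2 + y*(4 - 6*t) + 30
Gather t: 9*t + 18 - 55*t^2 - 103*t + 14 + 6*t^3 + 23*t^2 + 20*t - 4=6*t^3 - 32*t^2 - 74*t + 28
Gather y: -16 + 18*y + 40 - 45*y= 24 - 27*y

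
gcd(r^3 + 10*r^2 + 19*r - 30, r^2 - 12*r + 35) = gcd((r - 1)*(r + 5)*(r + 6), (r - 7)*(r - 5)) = 1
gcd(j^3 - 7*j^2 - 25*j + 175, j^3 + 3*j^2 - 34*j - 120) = j + 5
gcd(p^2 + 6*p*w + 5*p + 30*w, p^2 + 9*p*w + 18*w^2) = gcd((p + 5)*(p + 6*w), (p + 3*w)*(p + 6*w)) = p + 6*w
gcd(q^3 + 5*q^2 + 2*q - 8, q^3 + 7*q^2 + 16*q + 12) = q + 2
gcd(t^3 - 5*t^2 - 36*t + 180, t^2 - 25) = t - 5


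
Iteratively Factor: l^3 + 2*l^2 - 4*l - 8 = (l + 2)*(l^2 - 4) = (l - 2)*(l + 2)*(l + 2)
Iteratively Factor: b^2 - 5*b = (b - 5)*(b)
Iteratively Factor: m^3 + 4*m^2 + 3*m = (m + 3)*(m^2 + m) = m*(m + 3)*(m + 1)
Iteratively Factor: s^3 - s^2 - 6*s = (s - 3)*(s^2 + 2*s) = s*(s - 3)*(s + 2)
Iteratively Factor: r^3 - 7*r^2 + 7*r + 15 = (r - 3)*(r^2 - 4*r - 5) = (r - 3)*(r + 1)*(r - 5)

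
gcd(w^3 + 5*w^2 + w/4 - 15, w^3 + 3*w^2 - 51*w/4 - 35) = w^2 + 13*w/2 + 10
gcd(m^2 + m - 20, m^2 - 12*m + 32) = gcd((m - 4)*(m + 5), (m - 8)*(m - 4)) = m - 4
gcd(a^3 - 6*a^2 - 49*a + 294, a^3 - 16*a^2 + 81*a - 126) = a^2 - 13*a + 42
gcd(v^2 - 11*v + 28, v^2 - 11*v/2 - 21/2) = v - 7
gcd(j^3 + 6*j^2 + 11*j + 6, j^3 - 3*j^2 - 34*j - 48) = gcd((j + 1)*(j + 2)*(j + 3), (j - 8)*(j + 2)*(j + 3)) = j^2 + 5*j + 6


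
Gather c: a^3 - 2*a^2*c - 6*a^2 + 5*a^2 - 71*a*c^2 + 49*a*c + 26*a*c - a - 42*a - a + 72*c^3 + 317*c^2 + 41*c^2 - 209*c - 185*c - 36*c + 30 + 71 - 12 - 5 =a^3 - a^2 - 44*a + 72*c^3 + c^2*(358 - 71*a) + c*(-2*a^2 + 75*a - 430) + 84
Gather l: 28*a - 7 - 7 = 28*a - 14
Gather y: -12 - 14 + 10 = -16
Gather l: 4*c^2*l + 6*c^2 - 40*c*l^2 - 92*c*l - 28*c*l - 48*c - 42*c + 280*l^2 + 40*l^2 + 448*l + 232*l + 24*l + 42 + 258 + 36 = 6*c^2 - 90*c + l^2*(320 - 40*c) + l*(4*c^2 - 120*c + 704) + 336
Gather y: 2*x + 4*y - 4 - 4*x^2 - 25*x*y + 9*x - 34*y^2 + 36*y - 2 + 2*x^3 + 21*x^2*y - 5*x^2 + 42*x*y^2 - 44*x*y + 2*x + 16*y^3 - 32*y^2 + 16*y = 2*x^3 - 9*x^2 + 13*x + 16*y^3 + y^2*(42*x - 66) + y*(21*x^2 - 69*x + 56) - 6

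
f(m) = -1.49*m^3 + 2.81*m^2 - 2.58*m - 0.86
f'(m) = -4.47*m^2 + 5.62*m - 2.58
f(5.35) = -162.40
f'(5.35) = -100.46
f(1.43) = -3.16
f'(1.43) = -3.68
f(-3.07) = 76.66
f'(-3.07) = -61.96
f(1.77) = -4.89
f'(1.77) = -6.64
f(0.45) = -1.59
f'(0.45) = -0.96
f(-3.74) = 126.04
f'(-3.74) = -86.12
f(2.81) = -18.98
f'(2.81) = -22.08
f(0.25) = -1.35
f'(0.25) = -1.45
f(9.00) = -882.68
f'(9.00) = -314.07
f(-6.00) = 437.62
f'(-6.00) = -197.22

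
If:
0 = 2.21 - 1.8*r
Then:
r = 1.23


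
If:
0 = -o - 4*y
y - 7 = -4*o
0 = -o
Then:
No Solution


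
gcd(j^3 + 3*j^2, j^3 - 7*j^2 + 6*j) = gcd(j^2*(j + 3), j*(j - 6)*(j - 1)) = j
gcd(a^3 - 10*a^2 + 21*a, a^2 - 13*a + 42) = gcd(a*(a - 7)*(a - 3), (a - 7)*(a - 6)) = a - 7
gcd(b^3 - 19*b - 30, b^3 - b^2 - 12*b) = b + 3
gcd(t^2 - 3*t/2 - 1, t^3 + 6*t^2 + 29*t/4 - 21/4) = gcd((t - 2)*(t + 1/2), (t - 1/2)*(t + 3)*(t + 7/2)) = 1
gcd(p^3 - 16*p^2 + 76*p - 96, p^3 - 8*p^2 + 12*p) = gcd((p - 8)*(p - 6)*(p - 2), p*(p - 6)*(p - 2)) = p^2 - 8*p + 12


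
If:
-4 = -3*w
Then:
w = 4/3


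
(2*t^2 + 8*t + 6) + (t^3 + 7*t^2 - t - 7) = t^3 + 9*t^2 + 7*t - 1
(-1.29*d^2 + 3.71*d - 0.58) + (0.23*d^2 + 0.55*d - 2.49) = -1.06*d^2 + 4.26*d - 3.07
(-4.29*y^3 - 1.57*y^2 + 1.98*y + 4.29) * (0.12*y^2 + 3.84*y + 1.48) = -0.5148*y^5 - 16.662*y^4 - 12.1404*y^3 + 5.7944*y^2 + 19.404*y + 6.3492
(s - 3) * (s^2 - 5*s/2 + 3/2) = s^3 - 11*s^2/2 + 9*s - 9/2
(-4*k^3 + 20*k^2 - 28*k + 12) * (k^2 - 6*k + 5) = -4*k^5 + 44*k^4 - 168*k^3 + 280*k^2 - 212*k + 60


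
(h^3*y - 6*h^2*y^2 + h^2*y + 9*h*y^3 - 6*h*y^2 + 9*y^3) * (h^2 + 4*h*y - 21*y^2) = h^5*y - 2*h^4*y^2 + h^4*y - 36*h^3*y^3 - 2*h^3*y^2 + 162*h^2*y^4 - 36*h^2*y^3 - 189*h*y^5 + 162*h*y^4 - 189*y^5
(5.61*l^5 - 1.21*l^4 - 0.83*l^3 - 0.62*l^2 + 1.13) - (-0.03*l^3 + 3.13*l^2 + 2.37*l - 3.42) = 5.61*l^5 - 1.21*l^4 - 0.8*l^3 - 3.75*l^2 - 2.37*l + 4.55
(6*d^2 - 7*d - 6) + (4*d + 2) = 6*d^2 - 3*d - 4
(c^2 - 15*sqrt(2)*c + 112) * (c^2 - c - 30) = c^4 - 15*sqrt(2)*c^3 - c^3 + 15*sqrt(2)*c^2 + 82*c^2 - 112*c + 450*sqrt(2)*c - 3360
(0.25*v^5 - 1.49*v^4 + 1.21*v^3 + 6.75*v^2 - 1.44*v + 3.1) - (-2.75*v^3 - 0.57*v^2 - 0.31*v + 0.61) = 0.25*v^5 - 1.49*v^4 + 3.96*v^3 + 7.32*v^2 - 1.13*v + 2.49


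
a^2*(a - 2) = a^3 - 2*a^2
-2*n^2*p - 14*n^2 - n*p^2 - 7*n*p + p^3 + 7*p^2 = (-2*n + p)*(n + p)*(p + 7)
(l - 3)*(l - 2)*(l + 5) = l^3 - 19*l + 30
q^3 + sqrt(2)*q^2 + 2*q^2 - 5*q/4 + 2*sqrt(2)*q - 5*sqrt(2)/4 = (q - 1/2)*(q + 5/2)*(q + sqrt(2))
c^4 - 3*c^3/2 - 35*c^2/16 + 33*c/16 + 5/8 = (c - 2)*(c - 1)*(c + 1/4)*(c + 5/4)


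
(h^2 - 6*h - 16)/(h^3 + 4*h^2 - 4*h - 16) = (h - 8)/(h^2 + 2*h - 8)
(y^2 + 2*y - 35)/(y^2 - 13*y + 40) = (y + 7)/(y - 8)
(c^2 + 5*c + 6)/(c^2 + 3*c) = (c + 2)/c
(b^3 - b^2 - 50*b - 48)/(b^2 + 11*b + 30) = (b^2 - 7*b - 8)/(b + 5)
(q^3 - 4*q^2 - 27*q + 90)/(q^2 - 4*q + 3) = (q^2 - q - 30)/(q - 1)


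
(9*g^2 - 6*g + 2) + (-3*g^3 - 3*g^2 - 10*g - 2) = -3*g^3 + 6*g^2 - 16*g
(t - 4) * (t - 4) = t^2 - 8*t + 16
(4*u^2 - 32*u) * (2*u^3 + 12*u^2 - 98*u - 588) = 8*u^5 - 16*u^4 - 776*u^3 + 784*u^2 + 18816*u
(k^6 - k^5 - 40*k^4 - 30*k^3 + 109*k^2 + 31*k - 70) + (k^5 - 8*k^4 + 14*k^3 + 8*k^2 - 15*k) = k^6 - 48*k^4 - 16*k^3 + 117*k^2 + 16*k - 70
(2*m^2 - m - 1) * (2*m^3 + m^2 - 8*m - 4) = 4*m^5 - 19*m^3 - m^2 + 12*m + 4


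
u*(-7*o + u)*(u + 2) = -7*o*u^2 - 14*o*u + u^3 + 2*u^2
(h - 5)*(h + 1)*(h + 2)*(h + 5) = h^4 + 3*h^3 - 23*h^2 - 75*h - 50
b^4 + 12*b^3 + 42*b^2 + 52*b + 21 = (b + 1)^2*(b + 3)*(b + 7)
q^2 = q^2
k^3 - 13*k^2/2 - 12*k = k*(k - 8)*(k + 3/2)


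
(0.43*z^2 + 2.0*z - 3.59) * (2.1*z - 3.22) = 0.903*z^3 + 2.8154*z^2 - 13.979*z + 11.5598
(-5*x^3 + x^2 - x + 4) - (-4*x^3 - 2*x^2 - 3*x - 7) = -x^3 + 3*x^2 + 2*x + 11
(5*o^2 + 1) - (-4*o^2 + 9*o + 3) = 9*o^2 - 9*o - 2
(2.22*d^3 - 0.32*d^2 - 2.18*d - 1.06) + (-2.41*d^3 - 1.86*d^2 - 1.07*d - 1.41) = -0.19*d^3 - 2.18*d^2 - 3.25*d - 2.47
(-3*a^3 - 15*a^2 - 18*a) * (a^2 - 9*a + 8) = -3*a^5 + 12*a^4 + 93*a^3 + 42*a^2 - 144*a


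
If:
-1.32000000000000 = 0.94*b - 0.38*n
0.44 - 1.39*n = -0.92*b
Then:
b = -1.74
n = -0.84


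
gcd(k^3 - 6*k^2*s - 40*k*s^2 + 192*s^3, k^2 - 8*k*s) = -k + 8*s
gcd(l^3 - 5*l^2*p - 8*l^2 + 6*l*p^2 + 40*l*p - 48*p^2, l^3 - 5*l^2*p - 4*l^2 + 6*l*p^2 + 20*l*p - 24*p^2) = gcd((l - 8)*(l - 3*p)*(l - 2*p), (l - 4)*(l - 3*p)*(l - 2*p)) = l^2 - 5*l*p + 6*p^2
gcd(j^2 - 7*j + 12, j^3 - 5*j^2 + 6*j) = j - 3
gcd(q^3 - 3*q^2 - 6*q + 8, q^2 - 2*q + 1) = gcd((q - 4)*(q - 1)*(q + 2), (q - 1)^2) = q - 1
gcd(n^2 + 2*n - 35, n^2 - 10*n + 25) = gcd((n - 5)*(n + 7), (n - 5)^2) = n - 5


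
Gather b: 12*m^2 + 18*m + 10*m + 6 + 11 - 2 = 12*m^2 + 28*m + 15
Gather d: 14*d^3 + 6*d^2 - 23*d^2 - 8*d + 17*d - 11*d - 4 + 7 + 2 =14*d^3 - 17*d^2 - 2*d + 5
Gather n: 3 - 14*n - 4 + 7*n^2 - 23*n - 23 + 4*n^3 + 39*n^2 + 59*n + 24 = 4*n^3 + 46*n^2 + 22*n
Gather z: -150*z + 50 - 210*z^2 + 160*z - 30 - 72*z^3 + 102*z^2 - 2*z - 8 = -72*z^3 - 108*z^2 + 8*z + 12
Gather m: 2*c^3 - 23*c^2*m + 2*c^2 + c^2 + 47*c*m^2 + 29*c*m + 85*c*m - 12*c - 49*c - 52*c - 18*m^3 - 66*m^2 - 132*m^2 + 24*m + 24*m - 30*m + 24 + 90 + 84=2*c^3 + 3*c^2 - 113*c - 18*m^3 + m^2*(47*c - 198) + m*(-23*c^2 + 114*c + 18) + 198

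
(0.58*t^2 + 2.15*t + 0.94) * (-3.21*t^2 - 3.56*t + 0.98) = -1.8618*t^4 - 8.9663*t^3 - 10.103*t^2 - 1.2394*t + 0.9212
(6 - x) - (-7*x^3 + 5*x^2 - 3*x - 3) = 7*x^3 - 5*x^2 + 2*x + 9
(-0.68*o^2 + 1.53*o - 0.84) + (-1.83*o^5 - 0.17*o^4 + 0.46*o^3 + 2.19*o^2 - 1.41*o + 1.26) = -1.83*o^5 - 0.17*o^4 + 0.46*o^3 + 1.51*o^2 + 0.12*o + 0.42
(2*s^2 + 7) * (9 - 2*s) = -4*s^3 + 18*s^2 - 14*s + 63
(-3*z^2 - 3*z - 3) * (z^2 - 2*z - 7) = -3*z^4 + 3*z^3 + 24*z^2 + 27*z + 21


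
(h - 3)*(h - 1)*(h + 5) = h^3 + h^2 - 17*h + 15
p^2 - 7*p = p*(p - 7)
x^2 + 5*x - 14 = (x - 2)*(x + 7)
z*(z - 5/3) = z^2 - 5*z/3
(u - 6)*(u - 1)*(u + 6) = u^3 - u^2 - 36*u + 36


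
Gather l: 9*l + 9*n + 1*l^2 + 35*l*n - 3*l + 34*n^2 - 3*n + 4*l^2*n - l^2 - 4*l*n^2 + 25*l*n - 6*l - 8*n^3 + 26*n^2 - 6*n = 4*l^2*n + l*(-4*n^2 + 60*n) - 8*n^3 + 60*n^2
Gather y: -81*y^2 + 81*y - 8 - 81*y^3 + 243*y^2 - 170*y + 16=-81*y^3 + 162*y^2 - 89*y + 8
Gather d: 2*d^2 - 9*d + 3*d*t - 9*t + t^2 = 2*d^2 + d*(3*t - 9) + t^2 - 9*t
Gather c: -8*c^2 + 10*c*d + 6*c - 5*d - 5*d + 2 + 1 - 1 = -8*c^2 + c*(10*d + 6) - 10*d + 2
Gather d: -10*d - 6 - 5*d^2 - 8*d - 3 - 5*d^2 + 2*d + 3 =-10*d^2 - 16*d - 6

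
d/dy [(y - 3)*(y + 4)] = 2*y + 1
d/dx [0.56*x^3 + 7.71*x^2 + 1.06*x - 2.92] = 1.68*x^2 + 15.42*x + 1.06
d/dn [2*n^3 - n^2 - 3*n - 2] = 6*n^2 - 2*n - 3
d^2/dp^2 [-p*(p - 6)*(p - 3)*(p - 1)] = -12*p^2 + 60*p - 54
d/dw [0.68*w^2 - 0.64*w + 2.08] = 1.36*w - 0.64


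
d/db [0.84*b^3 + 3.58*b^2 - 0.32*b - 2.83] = 2.52*b^2 + 7.16*b - 0.32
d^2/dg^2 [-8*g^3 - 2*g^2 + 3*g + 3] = -48*g - 4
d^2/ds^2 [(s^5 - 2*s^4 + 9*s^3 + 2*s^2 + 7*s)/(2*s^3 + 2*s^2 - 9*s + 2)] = 2*(4*s^9 + 12*s^8 - 42*s^7 - 208*s^6 + 1224*s^5 - 804*s^4 + 1155*s^3 - 726*s^2 + 24*s + 134)/(8*s^9 + 24*s^8 - 84*s^7 - 184*s^6 + 426*s^5 + 294*s^4 - 921*s^3 + 510*s^2 - 108*s + 8)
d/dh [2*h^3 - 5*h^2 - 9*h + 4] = 6*h^2 - 10*h - 9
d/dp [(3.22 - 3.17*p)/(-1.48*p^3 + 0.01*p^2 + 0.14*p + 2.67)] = (-9.3832*p^3 + 14.3285*p^2 - 0.0644*p - 8.9147)/(2.1904*p^6 - 0.0296*p^5 - 0.4143*p^4 - 7.9004*p^3 + 0.073*p^2 + 0.7476*p + 7.1289)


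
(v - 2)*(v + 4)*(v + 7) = v^3 + 9*v^2 + 6*v - 56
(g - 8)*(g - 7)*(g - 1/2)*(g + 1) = g^4 - 29*g^3/2 + 48*g^2 + 71*g/2 - 28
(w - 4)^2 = w^2 - 8*w + 16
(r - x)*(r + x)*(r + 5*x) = r^3 + 5*r^2*x - r*x^2 - 5*x^3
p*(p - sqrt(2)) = p^2 - sqrt(2)*p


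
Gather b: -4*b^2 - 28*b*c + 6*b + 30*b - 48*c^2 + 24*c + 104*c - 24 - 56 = -4*b^2 + b*(36 - 28*c) - 48*c^2 + 128*c - 80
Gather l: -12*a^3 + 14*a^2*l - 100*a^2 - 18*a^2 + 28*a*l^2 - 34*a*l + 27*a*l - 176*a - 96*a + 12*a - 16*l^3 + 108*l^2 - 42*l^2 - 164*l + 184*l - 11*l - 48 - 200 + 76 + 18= -12*a^3 - 118*a^2 - 260*a - 16*l^3 + l^2*(28*a + 66) + l*(14*a^2 - 7*a + 9) - 154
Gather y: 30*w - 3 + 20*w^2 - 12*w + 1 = 20*w^2 + 18*w - 2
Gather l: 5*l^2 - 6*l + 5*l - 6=5*l^2 - l - 6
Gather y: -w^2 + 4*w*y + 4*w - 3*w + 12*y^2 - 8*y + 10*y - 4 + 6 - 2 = -w^2 + w + 12*y^2 + y*(4*w + 2)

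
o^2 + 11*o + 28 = (o + 4)*(o + 7)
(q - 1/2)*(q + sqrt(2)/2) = q^2 - q/2 + sqrt(2)*q/2 - sqrt(2)/4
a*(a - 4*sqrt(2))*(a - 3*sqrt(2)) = a^3 - 7*sqrt(2)*a^2 + 24*a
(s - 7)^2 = s^2 - 14*s + 49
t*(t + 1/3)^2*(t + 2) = t^4 + 8*t^3/3 + 13*t^2/9 + 2*t/9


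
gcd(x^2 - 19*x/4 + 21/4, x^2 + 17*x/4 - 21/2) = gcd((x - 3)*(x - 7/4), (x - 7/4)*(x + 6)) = x - 7/4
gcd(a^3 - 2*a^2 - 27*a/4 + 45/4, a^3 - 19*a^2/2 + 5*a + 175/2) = a + 5/2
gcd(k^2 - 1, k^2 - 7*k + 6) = k - 1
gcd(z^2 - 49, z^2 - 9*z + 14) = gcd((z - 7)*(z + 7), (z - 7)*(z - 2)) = z - 7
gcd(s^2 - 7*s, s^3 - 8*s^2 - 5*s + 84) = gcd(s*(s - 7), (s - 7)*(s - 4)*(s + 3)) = s - 7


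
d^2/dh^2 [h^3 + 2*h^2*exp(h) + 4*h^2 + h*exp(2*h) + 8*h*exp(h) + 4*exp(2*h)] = 2*h^2*exp(h) + 4*h*exp(2*h) + 16*h*exp(h) + 6*h + 20*exp(2*h) + 20*exp(h) + 8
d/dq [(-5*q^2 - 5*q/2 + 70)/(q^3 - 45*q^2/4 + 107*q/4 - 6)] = 10*(8*q^4 + 8*q^3 - 595*q^2 + 2616*q - 2972)/(16*q^6 - 360*q^5 + 2881*q^4 - 9822*q^3 + 13609*q^2 - 5136*q + 576)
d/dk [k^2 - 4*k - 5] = 2*k - 4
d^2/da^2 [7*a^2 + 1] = 14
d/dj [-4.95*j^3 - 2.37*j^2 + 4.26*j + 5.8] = -14.85*j^2 - 4.74*j + 4.26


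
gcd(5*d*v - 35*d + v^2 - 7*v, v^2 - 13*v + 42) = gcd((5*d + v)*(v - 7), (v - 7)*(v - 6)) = v - 7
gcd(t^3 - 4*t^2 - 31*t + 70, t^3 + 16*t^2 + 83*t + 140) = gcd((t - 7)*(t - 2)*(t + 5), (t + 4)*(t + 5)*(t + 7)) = t + 5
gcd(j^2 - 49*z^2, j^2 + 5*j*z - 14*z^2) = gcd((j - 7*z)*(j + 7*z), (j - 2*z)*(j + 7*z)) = j + 7*z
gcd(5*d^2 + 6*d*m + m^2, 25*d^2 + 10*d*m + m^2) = 5*d + m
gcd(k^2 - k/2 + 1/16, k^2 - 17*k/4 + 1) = k - 1/4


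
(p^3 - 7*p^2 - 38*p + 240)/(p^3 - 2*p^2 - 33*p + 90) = (p - 8)/(p - 3)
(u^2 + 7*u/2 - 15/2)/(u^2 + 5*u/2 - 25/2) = (2*u - 3)/(2*u - 5)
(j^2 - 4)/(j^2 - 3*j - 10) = (j - 2)/(j - 5)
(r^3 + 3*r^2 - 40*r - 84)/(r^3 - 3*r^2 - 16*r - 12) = (r + 7)/(r + 1)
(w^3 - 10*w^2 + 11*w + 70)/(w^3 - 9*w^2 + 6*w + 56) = (w - 5)/(w - 4)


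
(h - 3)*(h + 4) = h^2 + h - 12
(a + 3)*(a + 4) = a^2 + 7*a + 12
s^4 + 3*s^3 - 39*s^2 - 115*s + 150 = (s - 6)*(s - 1)*(s + 5)^2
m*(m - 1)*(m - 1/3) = m^3 - 4*m^2/3 + m/3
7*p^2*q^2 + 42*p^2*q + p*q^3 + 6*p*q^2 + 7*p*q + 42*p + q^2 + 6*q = (7*p + q)*(q + 6)*(p*q + 1)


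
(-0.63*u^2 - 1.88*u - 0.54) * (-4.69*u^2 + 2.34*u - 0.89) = 2.9547*u^4 + 7.343*u^3 - 1.3059*u^2 + 0.4096*u + 0.4806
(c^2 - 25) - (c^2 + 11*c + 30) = -11*c - 55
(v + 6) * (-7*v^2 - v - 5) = -7*v^3 - 43*v^2 - 11*v - 30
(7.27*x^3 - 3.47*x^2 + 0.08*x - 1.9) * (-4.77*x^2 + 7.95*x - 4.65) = -34.6779*x^5 + 74.3484*x^4 - 61.7736*x^3 + 25.8345*x^2 - 15.477*x + 8.835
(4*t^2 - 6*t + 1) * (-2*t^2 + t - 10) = -8*t^4 + 16*t^3 - 48*t^2 + 61*t - 10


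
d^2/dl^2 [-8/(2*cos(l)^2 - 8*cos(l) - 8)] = 4*(-4*sin(l)^4 + 34*sin(l)^2 + cos(l) + 3*cos(3*l) + 10)/(sin(l)^2 + 4*cos(l) + 3)^3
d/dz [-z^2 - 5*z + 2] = -2*z - 5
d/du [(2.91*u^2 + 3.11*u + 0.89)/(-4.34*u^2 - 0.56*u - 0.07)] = (11.8678*u^2 + 7.3178*u + 0.2807)/(18.8356*u^4 + 4.8608*u^3 + 0.9212*u^2 + 0.0784*u + 0.0049)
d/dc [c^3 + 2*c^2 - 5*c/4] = 3*c^2 + 4*c - 5/4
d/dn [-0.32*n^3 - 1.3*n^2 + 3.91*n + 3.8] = -0.96*n^2 - 2.6*n + 3.91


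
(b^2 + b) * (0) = 0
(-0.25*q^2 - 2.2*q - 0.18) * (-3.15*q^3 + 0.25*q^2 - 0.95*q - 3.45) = 0.7875*q^5 + 6.8675*q^4 + 0.2545*q^3 + 2.9075*q^2 + 7.761*q + 0.621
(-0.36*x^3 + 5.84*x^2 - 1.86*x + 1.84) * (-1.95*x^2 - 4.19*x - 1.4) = 0.702*x^5 - 9.8796*x^4 - 20.3386*x^3 - 3.9706*x^2 - 5.1056*x - 2.576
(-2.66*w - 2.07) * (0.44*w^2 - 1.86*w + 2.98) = -1.1704*w^3 + 4.0368*w^2 - 4.0766*w - 6.1686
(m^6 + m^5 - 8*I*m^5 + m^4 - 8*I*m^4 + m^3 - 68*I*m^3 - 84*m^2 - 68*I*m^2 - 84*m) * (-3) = -3*m^6 - 3*m^5 + 24*I*m^5 - 3*m^4 + 24*I*m^4 - 3*m^3 + 204*I*m^3 + 252*m^2 + 204*I*m^2 + 252*m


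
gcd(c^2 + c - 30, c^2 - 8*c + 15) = c - 5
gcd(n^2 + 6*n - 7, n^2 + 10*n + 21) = n + 7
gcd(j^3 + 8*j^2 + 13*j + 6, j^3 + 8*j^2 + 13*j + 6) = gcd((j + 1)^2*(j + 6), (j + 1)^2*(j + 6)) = j^3 + 8*j^2 + 13*j + 6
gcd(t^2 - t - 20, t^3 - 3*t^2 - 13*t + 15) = t - 5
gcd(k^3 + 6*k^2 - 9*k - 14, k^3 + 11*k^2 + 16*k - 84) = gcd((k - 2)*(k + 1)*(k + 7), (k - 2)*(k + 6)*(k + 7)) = k^2 + 5*k - 14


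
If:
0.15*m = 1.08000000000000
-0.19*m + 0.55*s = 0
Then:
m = 7.20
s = 2.49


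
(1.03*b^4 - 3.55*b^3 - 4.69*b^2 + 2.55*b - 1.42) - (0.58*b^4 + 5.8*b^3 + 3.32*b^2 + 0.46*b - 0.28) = 0.45*b^4 - 9.35*b^3 - 8.01*b^2 + 2.09*b - 1.14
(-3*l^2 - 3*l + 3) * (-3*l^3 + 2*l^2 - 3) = 9*l^5 + 3*l^4 - 15*l^3 + 15*l^2 + 9*l - 9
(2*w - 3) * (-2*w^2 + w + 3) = -4*w^3 + 8*w^2 + 3*w - 9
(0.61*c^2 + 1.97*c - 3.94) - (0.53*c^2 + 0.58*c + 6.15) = 0.08*c^2 + 1.39*c - 10.09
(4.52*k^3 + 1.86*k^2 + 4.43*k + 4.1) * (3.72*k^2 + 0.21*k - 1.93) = 16.8144*k^5 + 7.8684*k^4 + 8.1466*k^3 + 12.5925*k^2 - 7.6889*k - 7.913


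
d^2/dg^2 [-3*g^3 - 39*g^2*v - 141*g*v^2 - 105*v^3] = -18*g - 78*v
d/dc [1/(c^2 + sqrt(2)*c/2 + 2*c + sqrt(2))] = 2*(-4*c - 4 - sqrt(2))/(2*c^2 + sqrt(2)*c + 4*c + 2*sqrt(2))^2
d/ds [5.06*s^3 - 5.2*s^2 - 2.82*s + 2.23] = 15.18*s^2 - 10.4*s - 2.82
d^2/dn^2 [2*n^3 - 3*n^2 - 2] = 12*n - 6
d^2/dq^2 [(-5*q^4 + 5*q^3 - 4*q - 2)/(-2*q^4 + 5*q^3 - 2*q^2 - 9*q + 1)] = 2*(30*q^9 - 60*q^8 - 384*q^7 + 685*q^6 - 552*q^5 + 1371*q^4 - 587*q^3 - 177*q^2 + 87*q + 202)/(8*q^12 - 60*q^11 + 174*q^10 - 137*q^9 - 378*q^8 + 891*q^7 - 145*q^6 - 1155*q^5 + 750*q^4 + 606*q^3 - 237*q^2 + 27*q - 1)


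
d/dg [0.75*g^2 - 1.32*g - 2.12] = 1.5*g - 1.32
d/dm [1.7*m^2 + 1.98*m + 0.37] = 3.4*m + 1.98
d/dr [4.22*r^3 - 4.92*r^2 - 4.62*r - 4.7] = 12.66*r^2 - 9.84*r - 4.62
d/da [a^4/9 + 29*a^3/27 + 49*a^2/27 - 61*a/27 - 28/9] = 4*a^3/9 + 29*a^2/9 + 98*a/27 - 61/27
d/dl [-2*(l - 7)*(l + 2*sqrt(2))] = -4*l - 4*sqrt(2) + 14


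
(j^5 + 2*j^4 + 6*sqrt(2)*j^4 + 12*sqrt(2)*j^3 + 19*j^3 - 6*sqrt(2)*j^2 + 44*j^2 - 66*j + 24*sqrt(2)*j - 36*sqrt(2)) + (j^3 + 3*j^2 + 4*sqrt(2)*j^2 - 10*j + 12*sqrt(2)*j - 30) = j^5 + 2*j^4 + 6*sqrt(2)*j^4 + 12*sqrt(2)*j^3 + 20*j^3 - 2*sqrt(2)*j^2 + 47*j^2 - 76*j + 36*sqrt(2)*j - 36*sqrt(2) - 30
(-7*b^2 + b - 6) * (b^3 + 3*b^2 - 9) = -7*b^5 - 20*b^4 - 3*b^3 + 45*b^2 - 9*b + 54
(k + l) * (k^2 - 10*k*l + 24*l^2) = k^3 - 9*k^2*l + 14*k*l^2 + 24*l^3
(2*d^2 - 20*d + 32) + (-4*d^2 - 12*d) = -2*d^2 - 32*d + 32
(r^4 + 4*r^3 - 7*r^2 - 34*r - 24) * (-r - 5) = -r^5 - 9*r^4 - 13*r^3 + 69*r^2 + 194*r + 120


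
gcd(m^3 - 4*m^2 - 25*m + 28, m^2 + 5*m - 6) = m - 1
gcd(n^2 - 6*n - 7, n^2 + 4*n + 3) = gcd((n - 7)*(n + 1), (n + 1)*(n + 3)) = n + 1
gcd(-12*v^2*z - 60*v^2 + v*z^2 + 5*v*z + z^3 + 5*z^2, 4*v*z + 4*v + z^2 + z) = 4*v + z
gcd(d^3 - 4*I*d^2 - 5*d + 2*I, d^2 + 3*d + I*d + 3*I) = 1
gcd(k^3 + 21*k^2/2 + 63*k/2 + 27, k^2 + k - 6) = k + 3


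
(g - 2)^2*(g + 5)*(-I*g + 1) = -I*g^4 + g^3 - I*g^3 + g^2 + 16*I*g^2 - 16*g - 20*I*g + 20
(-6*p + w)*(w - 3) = -6*p*w + 18*p + w^2 - 3*w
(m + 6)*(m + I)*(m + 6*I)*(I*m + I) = I*m^4 - 7*m^3 + 7*I*m^3 - 49*m^2 - 42*m - 42*I*m - 36*I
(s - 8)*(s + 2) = s^2 - 6*s - 16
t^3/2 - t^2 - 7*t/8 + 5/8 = (t/2 + 1/2)*(t - 5/2)*(t - 1/2)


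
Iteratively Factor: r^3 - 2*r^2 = (r - 2)*(r^2) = r*(r - 2)*(r)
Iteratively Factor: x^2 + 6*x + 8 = (x + 4)*(x + 2)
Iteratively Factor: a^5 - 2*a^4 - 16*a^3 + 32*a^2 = (a - 4)*(a^4 + 2*a^3 - 8*a^2) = (a - 4)*(a - 2)*(a^3 + 4*a^2) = (a - 4)*(a - 2)*(a + 4)*(a^2) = a*(a - 4)*(a - 2)*(a + 4)*(a)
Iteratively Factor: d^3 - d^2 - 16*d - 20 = (d + 2)*(d^2 - 3*d - 10) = (d - 5)*(d + 2)*(d + 2)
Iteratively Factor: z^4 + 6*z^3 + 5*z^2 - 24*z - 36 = (z + 3)*(z^3 + 3*z^2 - 4*z - 12) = (z + 3)^2*(z^2 - 4) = (z + 2)*(z + 3)^2*(z - 2)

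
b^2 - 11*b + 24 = (b - 8)*(b - 3)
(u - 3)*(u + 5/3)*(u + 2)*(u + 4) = u^4 + 14*u^3/3 - 5*u^2 - 122*u/3 - 40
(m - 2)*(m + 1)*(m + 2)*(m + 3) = m^4 + 4*m^3 - m^2 - 16*m - 12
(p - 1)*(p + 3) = p^2 + 2*p - 3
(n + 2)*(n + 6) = n^2 + 8*n + 12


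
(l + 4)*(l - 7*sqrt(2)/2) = l^2 - 7*sqrt(2)*l/2 + 4*l - 14*sqrt(2)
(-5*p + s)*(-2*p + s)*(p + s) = 10*p^3 + 3*p^2*s - 6*p*s^2 + s^3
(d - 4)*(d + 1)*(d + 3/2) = d^3 - 3*d^2/2 - 17*d/2 - 6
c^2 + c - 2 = (c - 1)*(c + 2)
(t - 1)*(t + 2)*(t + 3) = t^3 + 4*t^2 + t - 6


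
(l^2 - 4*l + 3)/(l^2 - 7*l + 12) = (l - 1)/(l - 4)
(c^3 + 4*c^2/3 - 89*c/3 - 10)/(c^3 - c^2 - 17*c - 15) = (c^2 + 19*c/3 + 2)/(c^2 + 4*c + 3)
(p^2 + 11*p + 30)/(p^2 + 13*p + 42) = (p + 5)/(p + 7)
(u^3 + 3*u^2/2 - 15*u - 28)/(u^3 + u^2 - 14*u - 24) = (u + 7/2)/(u + 3)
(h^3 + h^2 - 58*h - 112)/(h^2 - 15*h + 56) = (h^2 + 9*h + 14)/(h - 7)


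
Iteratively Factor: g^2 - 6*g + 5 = (g - 5)*(g - 1)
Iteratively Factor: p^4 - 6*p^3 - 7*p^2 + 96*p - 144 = (p - 4)*(p^3 - 2*p^2 - 15*p + 36) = (p - 4)*(p - 3)*(p^2 + p - 12) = (p - 4)*(p - 3)*(p + 4)*(p - 3)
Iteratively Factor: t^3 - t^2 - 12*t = (t + 3)*(t^2 - 4*t) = (t - 4)*(t + 3)*(t)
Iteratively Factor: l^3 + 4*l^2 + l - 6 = (l + 2)*(l^2 + 2*l - 3) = (l + 2)*(l + 3)*(l - 1)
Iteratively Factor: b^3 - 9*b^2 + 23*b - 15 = (b - 1)*(b^2 - 8*b + 15) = (b - 3)*(b - 1)*(b - 5)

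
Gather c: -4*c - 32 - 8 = -4*c - 40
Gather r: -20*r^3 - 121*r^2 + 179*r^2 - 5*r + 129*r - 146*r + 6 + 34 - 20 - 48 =-20*r^3 + 58*r^2 - 22*r - 28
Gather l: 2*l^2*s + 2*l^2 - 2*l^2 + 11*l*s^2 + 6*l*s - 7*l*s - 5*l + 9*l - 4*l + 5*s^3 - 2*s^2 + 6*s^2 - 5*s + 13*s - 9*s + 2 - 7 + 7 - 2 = 2*l^2*s + l*(11*s^2 - s) + 5*s^3 + 4*s^2 - s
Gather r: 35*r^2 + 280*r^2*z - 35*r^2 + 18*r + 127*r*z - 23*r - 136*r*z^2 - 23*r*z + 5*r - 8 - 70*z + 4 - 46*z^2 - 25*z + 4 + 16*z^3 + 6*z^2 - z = 280*r^2*z + r*(-136*z^2 + 104*z) + 16*z^3 - 40*z^2 - 96*z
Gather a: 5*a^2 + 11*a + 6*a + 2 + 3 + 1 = 5*a^2 + 17*a + 6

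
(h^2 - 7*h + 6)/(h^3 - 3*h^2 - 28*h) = (-h^2 + 7*h - 6)/(h*(-h^2 + 3*h + 28))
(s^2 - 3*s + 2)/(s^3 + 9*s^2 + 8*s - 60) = (s - 1)/(s^2 + 11*s + 30)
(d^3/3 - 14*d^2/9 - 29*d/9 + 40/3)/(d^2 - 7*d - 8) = (-3*d^3 + 14*d^2 + 29*d - 120)/(9*(-d^2 + 7*d + 8))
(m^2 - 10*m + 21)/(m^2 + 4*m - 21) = (m - 7)/(m + 7)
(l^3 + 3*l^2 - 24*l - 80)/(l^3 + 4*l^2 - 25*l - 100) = (l + 4)/(l + 5)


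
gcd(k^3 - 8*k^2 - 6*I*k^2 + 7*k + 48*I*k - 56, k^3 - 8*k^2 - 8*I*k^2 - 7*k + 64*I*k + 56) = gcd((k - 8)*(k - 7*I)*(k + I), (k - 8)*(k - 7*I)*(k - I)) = k^2 + k*(-8 - 7*I) + 56*I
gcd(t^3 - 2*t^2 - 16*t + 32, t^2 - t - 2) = t - 2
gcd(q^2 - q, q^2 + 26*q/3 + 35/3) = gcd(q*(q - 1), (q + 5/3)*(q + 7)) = 1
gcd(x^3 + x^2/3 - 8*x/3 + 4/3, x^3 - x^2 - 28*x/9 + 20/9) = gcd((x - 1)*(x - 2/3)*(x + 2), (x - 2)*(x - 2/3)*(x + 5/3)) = x - 2/3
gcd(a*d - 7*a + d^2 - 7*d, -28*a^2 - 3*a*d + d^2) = 1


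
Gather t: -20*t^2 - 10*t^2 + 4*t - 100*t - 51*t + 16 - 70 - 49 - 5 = -30*t^2 - 147*t - 108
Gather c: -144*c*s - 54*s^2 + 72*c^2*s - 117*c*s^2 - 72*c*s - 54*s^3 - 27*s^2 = 72*c^2*s + c*(-117*s^2 - 216*s) - 54*s^3 - 81*s^2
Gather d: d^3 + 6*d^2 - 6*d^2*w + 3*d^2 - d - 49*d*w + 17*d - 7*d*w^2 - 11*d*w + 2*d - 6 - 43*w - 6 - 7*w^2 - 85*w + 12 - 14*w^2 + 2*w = d^3 + d^2*(9 - 6*w) + d*(-7*w^2 - 60*w + 18) - 21*w^2 - 126*w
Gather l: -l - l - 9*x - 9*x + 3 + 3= -2*l - 18*x + 6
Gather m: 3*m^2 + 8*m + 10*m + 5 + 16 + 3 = 3*m^2 + 18*m + 24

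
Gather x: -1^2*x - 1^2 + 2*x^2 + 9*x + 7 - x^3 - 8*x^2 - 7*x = -x^3 - 6*x^2 + x + 6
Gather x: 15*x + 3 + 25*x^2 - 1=25*x^2 + 15*x + 2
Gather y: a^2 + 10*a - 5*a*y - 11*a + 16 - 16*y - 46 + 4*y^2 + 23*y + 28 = a^2 - a + 4*y^2 + y*(7 - 5*a) - 2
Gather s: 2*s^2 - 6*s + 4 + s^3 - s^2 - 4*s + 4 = s^3 + s^2 - 10*s + 8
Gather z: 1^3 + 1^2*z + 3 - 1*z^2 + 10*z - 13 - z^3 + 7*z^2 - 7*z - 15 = -z^3 + 6*z^2 + 4*z - 24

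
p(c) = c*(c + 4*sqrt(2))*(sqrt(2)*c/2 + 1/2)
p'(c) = sqrt(2)*c*(c + 4*sqrt(2))/2 + c*(sqrt(2)*c/2 + 1/2) + (c + 4*sqrt(2))*(sqrt(2)*c/2 + 1/2) = 3*sqrt(2)*c^2/2 + 9*c + 2*sqrt(2)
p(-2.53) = 10.20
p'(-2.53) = -6.36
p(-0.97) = 0.85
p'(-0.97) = -3.91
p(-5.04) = 9.53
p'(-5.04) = 11.35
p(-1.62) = 4.22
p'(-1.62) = -6.18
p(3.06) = 71.05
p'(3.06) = 50.23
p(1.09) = 9.35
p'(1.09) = 15.16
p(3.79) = 113.85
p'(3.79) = 67.41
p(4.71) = 187.03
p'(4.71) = 92.28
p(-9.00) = -176.44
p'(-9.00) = 93.66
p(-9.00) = -176.44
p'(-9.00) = 93.66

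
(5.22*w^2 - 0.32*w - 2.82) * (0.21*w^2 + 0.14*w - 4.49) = 1.0962*w^4 + 0.6636*w^3 - 24.0748*w^2 + 1.042*w + 12.6618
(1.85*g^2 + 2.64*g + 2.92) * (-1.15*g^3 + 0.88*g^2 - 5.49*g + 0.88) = -2.1275*g^5 - 1.408*g^4 - 11.1913*g^3 - 10.296*g^2 - 13.7076*g + 2.5696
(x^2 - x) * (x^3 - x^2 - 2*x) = x^5 - 2*x^4 - x^3 + 2*x^2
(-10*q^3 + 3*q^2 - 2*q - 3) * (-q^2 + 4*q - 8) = 10*q^5 - 43*q^4 + 94*q^3 - 29*q^2 + 4*q + 24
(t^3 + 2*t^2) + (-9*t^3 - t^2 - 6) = -8*t^3 + t^2 - 6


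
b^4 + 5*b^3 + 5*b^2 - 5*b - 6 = (b - 1)*(b + 1)*(b + 2)*(b + 3)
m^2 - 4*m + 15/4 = (m - 5/2)*(m - 3/2)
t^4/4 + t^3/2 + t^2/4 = t^2*(t/4 + 1/4)*(t + 1)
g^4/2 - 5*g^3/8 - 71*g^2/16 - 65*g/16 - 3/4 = (g/2 + 1/2)*(g - 4)*(g + 1/4)*(g + 3/2)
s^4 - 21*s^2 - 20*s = s*(s - 5)*(s + 1)*(s + 4)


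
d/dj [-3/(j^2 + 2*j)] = 6*(j + 1)/(j^2*(j + 2)^2)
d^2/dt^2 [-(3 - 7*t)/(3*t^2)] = 2*(7*t - 9)/(3*t^4)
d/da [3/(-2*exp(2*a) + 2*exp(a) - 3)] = (12*exp(a) - 6)*exp(a)/(2*exp(2*a) - 2*exp(a) + 3)^2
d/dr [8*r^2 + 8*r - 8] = 16*r + 8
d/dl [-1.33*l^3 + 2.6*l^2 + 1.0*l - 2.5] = -3.99*l^2 + 5.2*l + 1.0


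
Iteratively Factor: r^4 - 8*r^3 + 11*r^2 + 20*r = (r - 5)*(r^3 - 3*r^2 - 4*r) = (r - 5)*(r - 4)*(r^2 + r) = r*(r - 5)*(r - 4)*(r + 1)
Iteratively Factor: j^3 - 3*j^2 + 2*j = (j - 1)*(j^2 - 2*j) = (j - 2)*(j - 1)*(j)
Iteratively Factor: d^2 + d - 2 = (d - 1)*(d + 2)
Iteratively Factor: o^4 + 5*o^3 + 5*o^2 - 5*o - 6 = (o + 3)*(o^3 + 2*o^2 - o - 2) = (o - 1)*(o + 3)*(o^2 + 3*o + 2) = (o - 1)*(o + 1)*(o + 3)*(o + 2)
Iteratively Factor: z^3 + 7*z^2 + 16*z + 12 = (z + 2)*(z^2 + 5*z + 6) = (z + 2)*(z + 3)*(z + 2)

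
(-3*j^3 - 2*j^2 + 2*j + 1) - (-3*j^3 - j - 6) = -2*j^2 + 3*j + 7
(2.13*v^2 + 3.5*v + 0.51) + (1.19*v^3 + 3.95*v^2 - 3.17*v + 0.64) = 1.19*v^3 + 6.08*v^2 + 0.33*v + 1.15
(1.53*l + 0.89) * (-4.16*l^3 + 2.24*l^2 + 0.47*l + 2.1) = -6.3648*l^4 - 0.2752*l^3 + 2.7127*l^2 + 3.6313*l + 1.869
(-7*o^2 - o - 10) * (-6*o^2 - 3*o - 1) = 42*o^4 + 27*o^3 + 70*o^2 + 31*o + 10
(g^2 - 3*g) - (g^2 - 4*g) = g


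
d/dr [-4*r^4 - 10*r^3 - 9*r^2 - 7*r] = -16*r^3 - 30*r^2 - 18*r - 7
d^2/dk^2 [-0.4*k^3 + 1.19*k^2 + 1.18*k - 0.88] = 2.38 - 2.4*k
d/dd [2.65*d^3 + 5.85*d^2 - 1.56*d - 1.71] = 7.95*d^2 + 11.7*d - 1.56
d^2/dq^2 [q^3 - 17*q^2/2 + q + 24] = 6*q - 17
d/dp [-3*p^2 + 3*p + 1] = 3 - 6*p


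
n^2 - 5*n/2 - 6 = (n - 4)*(n + 3/2)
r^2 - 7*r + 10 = (r - 5)*(r - 2)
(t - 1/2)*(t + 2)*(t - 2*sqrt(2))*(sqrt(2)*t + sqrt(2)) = sqrt(2)*t^4 - 4*t^3 + 5*sqrt(2)*t^3/2 - 10*t^2 + sqrt(2)*t^2/2 - 2*t - sqrt(2)*t + 4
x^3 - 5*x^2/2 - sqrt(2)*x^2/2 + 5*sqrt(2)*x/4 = x*(x - 5/2)*(x - sqrt(2)/2)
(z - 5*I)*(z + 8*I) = z^2 + 3*I*z + 40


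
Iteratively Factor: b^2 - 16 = (b + 4)*(b - 4)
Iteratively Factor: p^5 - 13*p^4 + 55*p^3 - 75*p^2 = (p - 5)*(p^4 - 8*p^3 + 15*p^2) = (p - 5)*(p - 3)*(p^3 - 5*p^2) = p*(p - 5)*(p - 3)*(p^2 - 5*p) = p*(p - 5)^2*(p - 3)*(p)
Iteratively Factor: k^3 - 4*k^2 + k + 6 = (k - 2)*(k^2 - 2*k - 3) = (k - 2)*(k + 1)*(k - 3)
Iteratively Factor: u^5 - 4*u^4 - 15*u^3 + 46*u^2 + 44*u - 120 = (u + 3)*(u^4 - 7*u^3 + 6*u^2 + 28*u - 40) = (u - 2)*(u + 3)*(u^3 - 5*u^2 - 4*u + 20) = (u - 2)*(u + 2)*(u + 3)*(u^2 - 7*u + 10) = (u - 5)*(u - 2)*(u + 2)*(u + 3)*(u - 2)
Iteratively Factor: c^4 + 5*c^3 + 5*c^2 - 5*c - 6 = (c - 1)*(c^3 + 6*c^2 + 11*c + 6) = (c - 1)*(c + 1)*(c^2 + 5*c + 6) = (c - 1)*(c + 1)*(c + 3)*(c + 2)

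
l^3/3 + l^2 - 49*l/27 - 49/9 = (l/3 + 1)*(l - 7/3)*(l + 7/3)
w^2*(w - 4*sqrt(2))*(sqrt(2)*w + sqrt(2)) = sqrt(2)*w^4 - 8*w^3 + sqrt(2)*w^3 - 8*w^2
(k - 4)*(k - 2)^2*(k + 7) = k^4 - k^3 - 36*k^2 + 124*k - 112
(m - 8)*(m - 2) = m^2 - 10*m + 16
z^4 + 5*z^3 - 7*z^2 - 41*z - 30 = (z - 3)*(z + 1)*(z + 2)*(z + 5)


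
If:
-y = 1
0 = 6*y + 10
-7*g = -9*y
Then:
No Solution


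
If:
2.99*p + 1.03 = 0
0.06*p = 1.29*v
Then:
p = -0.34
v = -0.02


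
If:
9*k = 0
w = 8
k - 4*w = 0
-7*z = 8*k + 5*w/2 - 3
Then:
No Solution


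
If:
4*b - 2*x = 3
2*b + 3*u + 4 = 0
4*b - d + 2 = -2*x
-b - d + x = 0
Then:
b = -1/14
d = -11/7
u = -9/7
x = -23/14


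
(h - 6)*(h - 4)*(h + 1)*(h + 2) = h^4 - 7*h^3 - 4*h^2 + 52*h + 48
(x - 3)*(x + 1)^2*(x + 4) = x^4 + 3*x^3 - 9*x^2 - 23*x - 12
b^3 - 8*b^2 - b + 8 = (b - 8)*(b - 1)*(b + 1)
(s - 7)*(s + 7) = s^2 - 49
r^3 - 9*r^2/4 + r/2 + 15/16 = (r - 3/2)*(r - 5/4)*(r + 1/2)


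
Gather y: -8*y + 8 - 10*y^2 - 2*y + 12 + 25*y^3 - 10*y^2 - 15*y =25*y^3 - 20*y^2 - 25*y + 20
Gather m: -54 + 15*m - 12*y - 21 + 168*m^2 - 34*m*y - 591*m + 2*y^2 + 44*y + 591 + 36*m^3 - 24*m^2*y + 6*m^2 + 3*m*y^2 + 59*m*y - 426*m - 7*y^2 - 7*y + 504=36*m^3 + m^2*(174 - 24*y) + m*(3*y^2 + 25*y - 1002) - 5*y^2 + 25*y + 1020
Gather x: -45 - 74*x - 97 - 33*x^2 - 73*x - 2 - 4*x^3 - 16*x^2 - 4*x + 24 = -4*x^3 - 49*x^2 - 151*x - 120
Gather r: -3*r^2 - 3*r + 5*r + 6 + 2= -3*r^2 + 2*r + 8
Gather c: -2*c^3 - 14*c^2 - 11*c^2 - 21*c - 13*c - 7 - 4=-2*c^3 - 25*c^2 - 34*c - 11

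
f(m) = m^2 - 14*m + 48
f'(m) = 2*m - 14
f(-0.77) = 59.37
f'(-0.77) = -15.54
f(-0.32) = 52.58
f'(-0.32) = -14.64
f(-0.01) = 48.14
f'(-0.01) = -14.02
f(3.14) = 13.90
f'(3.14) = -7.72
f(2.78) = 16.81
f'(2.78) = -8.44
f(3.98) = 8.12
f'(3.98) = -6.04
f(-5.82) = 163.35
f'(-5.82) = -25.64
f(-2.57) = 90.58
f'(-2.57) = -19.14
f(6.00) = 0.00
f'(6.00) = -2.00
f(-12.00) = 360.00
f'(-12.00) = -38.00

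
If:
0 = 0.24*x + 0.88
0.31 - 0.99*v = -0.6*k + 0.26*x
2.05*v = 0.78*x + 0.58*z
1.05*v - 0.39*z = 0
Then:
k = -11.77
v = -5.86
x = -3.67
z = -15.76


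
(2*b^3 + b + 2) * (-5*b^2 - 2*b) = -10*b^5 - 4*b^4 - 5*b^3 - 12*b^2 - 4*b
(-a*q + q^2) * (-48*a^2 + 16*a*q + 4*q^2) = 48*a^3*q - 64*a^2*q^2 + 12*a*q^3 + 4*q^4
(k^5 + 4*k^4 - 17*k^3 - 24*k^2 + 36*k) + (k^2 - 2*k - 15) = k^5 + 4*k^4 - 17*k^3 - 23*k^2 + 34*k - 15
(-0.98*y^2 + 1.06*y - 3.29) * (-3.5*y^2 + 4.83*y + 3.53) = 3.43*y^4 - 8.4434*y^3 + 13.1754*y^2 - 12.1489*y - 11.6137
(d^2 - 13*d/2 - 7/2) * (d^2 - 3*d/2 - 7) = d^4 - 8*d^3 - 3*d^2/4 + 203*d/4 + 49/2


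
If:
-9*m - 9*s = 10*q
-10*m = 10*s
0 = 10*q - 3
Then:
No Solution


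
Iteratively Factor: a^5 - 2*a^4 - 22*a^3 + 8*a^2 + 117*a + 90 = (a + 3)*(a^4 - 5*a^3 - 7*a^2 + 29*a + 30) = (a - 5)*(a + 3)*(a^3 - 7*a - 6) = (a - 5)*(a + 1)*(a + 3)*(a^2 - a - 6) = (a - 5)*(a + 1)*(a + 2)*(a + 3)*(a - 3)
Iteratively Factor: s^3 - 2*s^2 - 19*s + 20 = (s + 4)*(s^2 - 6*s + 5) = (s - 1)*(s + 4)*(s - 5)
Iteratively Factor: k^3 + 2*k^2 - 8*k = (k + 4)*(k^2 - 2*k) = (k - 2)*(k + 4)*(k)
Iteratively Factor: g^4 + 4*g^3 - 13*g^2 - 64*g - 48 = (g + 3)*(g^3 + g^2 - 16*g - 16) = (g + 1)*(g + 3)*(g^2 - 16) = (g + 1)*(g + 3)*(g + 4)*(g - 4)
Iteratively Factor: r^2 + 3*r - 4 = (r + 4)*(r - 1)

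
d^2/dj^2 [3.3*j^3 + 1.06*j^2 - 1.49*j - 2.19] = 19.8*j + 2.12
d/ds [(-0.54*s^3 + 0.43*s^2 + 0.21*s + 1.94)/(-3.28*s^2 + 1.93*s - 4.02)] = (1.7712*s^4 - 2.0844*s^3 + 8.0311*s^2 + 9.2692*s - 4.5884)/(10.7584*s^4 - 12.6608*s^3 + 30.0961*s^2 - 15.5172*s + 16.1604)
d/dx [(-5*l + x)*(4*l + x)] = -l + 2*x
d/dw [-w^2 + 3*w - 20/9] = 3 - 2*w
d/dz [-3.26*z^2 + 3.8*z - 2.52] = 3.8 - 6.52*z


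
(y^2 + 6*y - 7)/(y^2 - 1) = (y + 7)/(y + 1)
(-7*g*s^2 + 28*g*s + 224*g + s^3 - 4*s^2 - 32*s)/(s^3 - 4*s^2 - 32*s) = (-7*g + s)/s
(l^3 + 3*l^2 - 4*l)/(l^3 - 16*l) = (l - 1)/(l - 4)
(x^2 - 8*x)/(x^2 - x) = (x - 8)/(x - 1)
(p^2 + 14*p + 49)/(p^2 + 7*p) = (p + 7)/p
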